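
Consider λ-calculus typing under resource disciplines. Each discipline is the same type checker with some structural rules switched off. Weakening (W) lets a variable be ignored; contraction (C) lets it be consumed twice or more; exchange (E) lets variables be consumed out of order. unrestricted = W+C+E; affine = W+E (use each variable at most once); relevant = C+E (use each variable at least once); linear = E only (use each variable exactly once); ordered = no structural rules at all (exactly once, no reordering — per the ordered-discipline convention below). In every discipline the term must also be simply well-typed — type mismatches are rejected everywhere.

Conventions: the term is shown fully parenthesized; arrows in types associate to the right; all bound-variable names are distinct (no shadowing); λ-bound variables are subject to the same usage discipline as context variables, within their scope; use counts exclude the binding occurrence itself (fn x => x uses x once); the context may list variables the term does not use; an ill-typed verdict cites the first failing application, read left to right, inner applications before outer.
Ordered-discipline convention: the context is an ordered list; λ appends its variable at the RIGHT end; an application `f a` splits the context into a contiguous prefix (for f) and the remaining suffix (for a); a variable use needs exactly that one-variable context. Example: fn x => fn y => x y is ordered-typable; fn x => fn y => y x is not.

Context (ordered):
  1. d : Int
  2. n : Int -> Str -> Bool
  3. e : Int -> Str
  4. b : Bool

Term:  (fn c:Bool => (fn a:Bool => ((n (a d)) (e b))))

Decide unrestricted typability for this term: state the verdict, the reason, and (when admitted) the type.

no — the type mismatch rejects it
variable uses: d: 1, n: 1, e: 1, b: 1, c (bound): 0, a (bound): 1
uses in reading order: n, a, d, e, b
typing: ill-typed: applying a non-function (Bool)
per-discipline verdicts: ordered ✗, linear ✗, affine ✗, relevant ✗, unrestricted ✗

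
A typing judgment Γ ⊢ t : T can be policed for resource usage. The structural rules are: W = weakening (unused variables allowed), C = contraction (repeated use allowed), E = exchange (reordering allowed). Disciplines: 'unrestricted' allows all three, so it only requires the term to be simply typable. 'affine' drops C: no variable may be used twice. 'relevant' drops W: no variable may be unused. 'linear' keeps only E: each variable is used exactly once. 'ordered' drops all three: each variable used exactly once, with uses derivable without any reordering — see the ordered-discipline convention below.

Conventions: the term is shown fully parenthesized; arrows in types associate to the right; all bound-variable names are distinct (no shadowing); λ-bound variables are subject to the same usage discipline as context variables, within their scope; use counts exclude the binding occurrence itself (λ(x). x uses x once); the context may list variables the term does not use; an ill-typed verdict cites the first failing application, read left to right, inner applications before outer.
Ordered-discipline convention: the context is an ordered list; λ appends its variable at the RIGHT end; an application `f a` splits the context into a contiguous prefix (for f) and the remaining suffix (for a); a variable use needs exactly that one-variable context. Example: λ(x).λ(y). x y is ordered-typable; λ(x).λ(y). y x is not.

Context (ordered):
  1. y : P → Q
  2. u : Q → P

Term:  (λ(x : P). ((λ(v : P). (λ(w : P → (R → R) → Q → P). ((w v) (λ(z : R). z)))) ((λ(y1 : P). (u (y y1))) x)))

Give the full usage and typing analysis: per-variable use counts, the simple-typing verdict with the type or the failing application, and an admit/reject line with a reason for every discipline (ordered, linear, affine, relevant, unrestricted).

usage: y: 1×; u: 1×; x (λ-bound): 1×; v (λ-bound): 1×; w (λ-bound): 1×; z (λ-bound): 1×; y1 (λ-bound): 1×
use order (left to right): w, v, z, u, y, y1, x
typing: well-typed — term : P → (P → (R → R) → Q → P) → Q → P
ordered: ✗ — use order w, v, z, u, y, y1, x needs exchange
linear: ✓ — each of y, u, x, v, w, z, y1 used exactly once
affine: ✓ — no duplicate uses among y, u, x, v, w, z, y1
relevant: ✓ — none of y, u, x, v, w, z, y1 goes unused
unrestricted: ✓ — typability at P → (P → (R → R) → Q → P) → Q → P is all that's needed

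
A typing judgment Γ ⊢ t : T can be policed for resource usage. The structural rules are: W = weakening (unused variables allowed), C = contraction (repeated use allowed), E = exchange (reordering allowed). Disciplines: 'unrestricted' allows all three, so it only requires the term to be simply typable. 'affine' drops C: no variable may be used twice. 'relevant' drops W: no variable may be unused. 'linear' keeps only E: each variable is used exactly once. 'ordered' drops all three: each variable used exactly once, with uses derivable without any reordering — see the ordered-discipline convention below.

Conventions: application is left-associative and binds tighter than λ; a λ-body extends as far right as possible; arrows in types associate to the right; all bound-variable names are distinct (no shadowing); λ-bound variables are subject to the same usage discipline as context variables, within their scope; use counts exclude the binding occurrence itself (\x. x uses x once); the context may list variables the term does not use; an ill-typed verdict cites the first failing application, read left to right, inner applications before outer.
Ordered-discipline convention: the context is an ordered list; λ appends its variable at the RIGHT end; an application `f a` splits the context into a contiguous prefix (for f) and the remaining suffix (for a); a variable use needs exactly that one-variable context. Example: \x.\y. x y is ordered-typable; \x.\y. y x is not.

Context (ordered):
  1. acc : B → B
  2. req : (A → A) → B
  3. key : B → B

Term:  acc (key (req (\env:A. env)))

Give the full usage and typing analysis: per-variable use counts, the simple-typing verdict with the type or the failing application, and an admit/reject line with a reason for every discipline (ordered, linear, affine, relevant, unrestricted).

usage: acc: 1; req: 1; key: 1; env [bound]: 1
uses in reading order: acc, key, req, env
typing: the term checks, with type B
ordered: ✗ — use order acc, key, req, env needs exchange
linear: ✓ — each of acc, req, key, env used exactly once
affine: ✓ — at most one use each (acc, req, key, env)
relevant: ✓ — at least one use each (acc, req, key, env)
unrestricted: ✓ — well-typed at B; no restrictions here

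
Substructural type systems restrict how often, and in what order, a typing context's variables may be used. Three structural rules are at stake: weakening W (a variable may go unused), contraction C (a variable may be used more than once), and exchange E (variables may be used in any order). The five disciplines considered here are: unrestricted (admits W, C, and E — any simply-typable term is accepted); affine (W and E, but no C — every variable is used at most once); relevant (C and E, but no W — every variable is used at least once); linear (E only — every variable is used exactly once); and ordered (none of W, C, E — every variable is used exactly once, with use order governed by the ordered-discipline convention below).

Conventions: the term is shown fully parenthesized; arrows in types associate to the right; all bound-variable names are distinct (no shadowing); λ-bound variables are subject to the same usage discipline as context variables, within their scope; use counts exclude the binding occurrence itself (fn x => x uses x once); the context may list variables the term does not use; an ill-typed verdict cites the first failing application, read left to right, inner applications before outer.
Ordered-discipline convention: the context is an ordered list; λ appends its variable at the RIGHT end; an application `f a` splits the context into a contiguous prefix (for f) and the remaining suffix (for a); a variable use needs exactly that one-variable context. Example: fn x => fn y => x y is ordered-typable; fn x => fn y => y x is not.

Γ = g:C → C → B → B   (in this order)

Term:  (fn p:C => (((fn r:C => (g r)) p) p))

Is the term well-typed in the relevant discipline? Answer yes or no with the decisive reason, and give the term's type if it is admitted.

yes — g, p, r: all used, weakening unneeded; term : C → B → B
usage: g ×1; p [bound] ×2; r [bound] ×1
uses in reading order: g, r, p, p
typing: well-typed — term : C → B → B
summary: ordered ✗; linear ✗; affine ✗; relevant ✓; unrestricted ✓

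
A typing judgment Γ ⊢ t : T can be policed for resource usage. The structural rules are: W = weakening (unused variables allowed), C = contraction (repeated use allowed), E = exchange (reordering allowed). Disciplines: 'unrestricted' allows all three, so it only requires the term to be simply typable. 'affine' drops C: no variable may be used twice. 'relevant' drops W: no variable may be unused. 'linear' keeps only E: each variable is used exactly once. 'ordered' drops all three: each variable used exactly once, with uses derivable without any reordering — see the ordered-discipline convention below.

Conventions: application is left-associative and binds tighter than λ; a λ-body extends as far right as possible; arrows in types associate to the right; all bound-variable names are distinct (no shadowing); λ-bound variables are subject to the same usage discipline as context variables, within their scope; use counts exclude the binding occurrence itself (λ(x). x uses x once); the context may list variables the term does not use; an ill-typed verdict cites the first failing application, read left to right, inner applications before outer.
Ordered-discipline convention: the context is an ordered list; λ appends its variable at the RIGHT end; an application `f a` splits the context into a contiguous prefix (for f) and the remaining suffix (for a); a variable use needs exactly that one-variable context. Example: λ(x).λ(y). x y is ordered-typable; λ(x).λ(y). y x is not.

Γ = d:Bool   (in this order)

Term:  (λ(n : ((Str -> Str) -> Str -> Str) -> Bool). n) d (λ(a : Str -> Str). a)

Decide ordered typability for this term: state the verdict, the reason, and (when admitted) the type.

no — the type mismatch rejects it
counts: d: 1×; n [bound]: 1×; a [bound]: 1×
left-to-right use order: n, d, a
typing: ill-typed: an application expects ((Str -> Str) -> Str -> Str) -> Bool but receives Bool
across the five disciplines: ordered ✗, linear ✗, affine ✗, relevant ✗, unrestricted ✗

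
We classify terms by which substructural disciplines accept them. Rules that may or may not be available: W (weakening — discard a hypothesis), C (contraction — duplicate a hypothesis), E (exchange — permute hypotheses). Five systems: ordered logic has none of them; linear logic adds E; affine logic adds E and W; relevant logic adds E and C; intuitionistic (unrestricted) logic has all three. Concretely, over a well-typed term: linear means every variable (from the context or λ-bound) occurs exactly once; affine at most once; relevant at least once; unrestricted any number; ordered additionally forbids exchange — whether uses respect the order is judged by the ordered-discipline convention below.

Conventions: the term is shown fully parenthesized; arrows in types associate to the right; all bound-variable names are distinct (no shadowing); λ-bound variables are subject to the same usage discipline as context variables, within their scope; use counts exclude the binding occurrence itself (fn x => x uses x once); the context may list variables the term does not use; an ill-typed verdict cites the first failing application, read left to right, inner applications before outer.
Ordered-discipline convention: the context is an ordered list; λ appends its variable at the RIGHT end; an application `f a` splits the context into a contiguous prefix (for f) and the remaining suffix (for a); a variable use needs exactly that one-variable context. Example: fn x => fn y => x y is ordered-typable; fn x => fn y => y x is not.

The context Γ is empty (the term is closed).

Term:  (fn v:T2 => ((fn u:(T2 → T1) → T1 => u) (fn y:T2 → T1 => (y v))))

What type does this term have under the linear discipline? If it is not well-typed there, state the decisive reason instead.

term : T2 → (T2 → T1) → T1
variable uses: v [bound] ×1; u [bound] ×1; y [bound] ×1
uses in reading order: u, y, v
typing: well-typed at T2 → (T2 → T1) → T1
summary: ordered ✗, linear ✓, affine ✓, relevant ✓, unrestricted ✓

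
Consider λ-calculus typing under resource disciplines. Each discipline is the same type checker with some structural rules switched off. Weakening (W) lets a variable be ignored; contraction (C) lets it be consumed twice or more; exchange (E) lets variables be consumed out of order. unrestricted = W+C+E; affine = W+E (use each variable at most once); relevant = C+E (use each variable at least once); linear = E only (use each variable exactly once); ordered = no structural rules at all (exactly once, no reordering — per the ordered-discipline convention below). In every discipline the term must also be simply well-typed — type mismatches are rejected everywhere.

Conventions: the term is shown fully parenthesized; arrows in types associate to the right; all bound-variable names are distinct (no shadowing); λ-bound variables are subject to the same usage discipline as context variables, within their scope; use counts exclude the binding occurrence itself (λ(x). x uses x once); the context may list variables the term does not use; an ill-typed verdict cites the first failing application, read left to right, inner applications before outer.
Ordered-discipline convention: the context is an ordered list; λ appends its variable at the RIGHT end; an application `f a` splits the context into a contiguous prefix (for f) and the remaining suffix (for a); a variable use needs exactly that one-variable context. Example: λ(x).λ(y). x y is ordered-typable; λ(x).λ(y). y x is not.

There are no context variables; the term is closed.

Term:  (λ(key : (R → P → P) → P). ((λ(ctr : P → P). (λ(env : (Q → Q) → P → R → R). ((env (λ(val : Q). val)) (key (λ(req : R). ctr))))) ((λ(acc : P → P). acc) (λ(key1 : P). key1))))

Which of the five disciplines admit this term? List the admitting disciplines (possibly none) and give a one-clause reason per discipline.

admitted in: affine, unrestricted
usage: key (bound) ×1; ctr (bound) ×1; env (bound) ×1; val (bound) ×1; req (bound) ×0; acc (bound) ×1; key1 (bound) ×1
use order (left to right): env, val, key, ctr, acc, key1
typing: well-typed at ((R → P → P) → P) → ((Q → Q) → P → R → R) → R → R
ordered ✗ (unused: req — weakening required)
linear ✗ (unused: req — weakening required)
affine ✓ (none of key, ctr, env, val, req, acc, key1 used more than once)
relevant ✗ (unused: req — weakening required)
unrestricted ✓ (type-checks (((R → P → P) → P) → ((Q → Q) → P → R → R) → R → R) and nothing is barred)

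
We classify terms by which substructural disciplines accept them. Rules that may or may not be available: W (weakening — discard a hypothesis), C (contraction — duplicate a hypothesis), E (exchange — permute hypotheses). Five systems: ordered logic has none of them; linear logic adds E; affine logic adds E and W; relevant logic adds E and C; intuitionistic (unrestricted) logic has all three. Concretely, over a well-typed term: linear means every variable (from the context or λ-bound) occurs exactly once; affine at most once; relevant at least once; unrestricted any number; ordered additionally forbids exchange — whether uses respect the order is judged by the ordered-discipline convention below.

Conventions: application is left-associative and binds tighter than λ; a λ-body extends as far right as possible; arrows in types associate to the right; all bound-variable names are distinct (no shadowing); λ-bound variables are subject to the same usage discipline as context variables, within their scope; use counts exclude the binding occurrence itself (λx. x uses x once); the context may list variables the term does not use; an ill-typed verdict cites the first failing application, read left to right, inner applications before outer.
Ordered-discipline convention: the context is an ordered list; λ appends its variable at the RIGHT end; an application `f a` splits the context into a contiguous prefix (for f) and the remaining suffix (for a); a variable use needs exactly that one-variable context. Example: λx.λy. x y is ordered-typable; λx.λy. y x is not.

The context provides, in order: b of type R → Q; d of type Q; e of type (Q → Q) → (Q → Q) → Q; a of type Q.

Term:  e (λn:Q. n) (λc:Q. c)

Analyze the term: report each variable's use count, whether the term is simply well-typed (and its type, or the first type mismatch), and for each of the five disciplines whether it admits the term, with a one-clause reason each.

counts: b ×0; d ×0; e ×1; a ×0; n (bound) ×1; c (bound) ×1
uses in reading order: e, n, c
typing: well-typed at Q
ordered: ✗, unused: b, d, a — weakening required
linear: ✗, unused: b, d, a — weakening required
affine: ✓, b, d, e, a, n, c: no repeats, contraction unneeded
relevant: ✗, unused: b, d, a — weakening required
unrestricted: ✓, simply typable at Q; W, C, E all held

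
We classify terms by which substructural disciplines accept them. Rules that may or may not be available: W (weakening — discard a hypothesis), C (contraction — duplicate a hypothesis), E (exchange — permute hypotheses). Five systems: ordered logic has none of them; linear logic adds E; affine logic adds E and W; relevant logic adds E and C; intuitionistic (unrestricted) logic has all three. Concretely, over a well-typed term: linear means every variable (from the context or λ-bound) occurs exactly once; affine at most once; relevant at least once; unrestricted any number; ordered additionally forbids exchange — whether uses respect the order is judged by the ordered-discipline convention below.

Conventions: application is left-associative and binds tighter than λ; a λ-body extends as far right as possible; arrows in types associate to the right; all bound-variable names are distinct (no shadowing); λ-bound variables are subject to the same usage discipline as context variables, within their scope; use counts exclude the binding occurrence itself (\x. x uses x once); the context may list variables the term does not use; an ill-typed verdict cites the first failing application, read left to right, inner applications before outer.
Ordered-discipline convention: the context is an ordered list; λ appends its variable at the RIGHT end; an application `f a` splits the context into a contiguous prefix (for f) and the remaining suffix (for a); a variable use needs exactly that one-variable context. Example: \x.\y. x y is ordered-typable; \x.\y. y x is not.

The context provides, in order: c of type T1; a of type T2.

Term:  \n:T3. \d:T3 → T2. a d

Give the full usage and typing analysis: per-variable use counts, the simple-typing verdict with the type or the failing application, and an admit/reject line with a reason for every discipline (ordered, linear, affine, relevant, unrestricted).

counts: c ×0; a ×1; n [bound] ×0; d [bound] ×1
uses in reading order: a, d
typing: ill-typed: non-arrow in function slot: T2
ordered ✗ (a type mismatch blocks all five)
linear ✗ (the type mismatch rejects it)
affine ✗ (not simply typable)
relevant ✗ (fails simple typing)
unrestricted ✗ (a type mismatch blocks all five)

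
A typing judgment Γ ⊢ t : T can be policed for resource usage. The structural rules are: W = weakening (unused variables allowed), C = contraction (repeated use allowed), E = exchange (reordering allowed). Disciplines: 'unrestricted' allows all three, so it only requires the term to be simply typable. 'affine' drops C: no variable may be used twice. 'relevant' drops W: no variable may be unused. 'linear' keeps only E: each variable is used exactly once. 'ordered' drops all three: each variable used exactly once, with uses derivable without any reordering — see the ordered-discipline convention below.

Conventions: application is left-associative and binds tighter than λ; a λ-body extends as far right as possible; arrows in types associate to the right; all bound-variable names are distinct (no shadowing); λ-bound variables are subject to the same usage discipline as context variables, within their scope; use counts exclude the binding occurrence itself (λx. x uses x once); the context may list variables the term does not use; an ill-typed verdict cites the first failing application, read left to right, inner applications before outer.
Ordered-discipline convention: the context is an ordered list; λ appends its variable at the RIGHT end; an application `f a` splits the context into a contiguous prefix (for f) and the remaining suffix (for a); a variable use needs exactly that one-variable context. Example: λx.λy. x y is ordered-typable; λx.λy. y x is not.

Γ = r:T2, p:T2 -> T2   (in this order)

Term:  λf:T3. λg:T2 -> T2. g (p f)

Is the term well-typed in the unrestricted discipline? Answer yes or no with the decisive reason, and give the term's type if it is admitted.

no — a type mismatch blocks all five
usage: r: 0×; p: 1×; f (λ-bound): 1×; g (λ-bound): 1×
left-to-right use order: g, p, f
typing: ill-typed: an argument T3 mismatches the expected T2
summary: ordered ✗, linear ✗, affine ✗, relevant ✗, unrestricted ✗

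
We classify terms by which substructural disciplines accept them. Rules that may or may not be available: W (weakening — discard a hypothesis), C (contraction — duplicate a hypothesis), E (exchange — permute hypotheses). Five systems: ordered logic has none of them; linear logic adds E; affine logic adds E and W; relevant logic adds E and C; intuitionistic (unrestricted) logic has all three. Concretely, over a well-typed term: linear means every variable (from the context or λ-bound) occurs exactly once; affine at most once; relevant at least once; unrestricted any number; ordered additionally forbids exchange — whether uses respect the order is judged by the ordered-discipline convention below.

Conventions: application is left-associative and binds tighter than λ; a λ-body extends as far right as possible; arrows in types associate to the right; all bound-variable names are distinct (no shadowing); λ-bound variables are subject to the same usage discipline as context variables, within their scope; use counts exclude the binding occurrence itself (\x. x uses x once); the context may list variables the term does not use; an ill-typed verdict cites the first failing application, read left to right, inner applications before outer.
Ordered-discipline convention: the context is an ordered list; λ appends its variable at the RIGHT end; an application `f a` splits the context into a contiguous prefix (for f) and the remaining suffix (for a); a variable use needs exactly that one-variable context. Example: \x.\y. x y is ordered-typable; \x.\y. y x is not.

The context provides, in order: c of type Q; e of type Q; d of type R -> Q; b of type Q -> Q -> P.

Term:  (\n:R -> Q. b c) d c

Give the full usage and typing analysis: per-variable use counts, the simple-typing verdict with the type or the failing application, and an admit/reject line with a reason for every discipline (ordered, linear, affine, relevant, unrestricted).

variable uses: c: 2; e: 0; d: 1; b: 1; n [bound]: 0
order of uses: b, c, d, c
typing: well-typed — term : P
ordered: ✗, needs contraction — c ×2; e, n left unused
linear: ✗, needs contraction — c ×2; e, n left unused
affine: ✗, needs contraction — c ×2
relevant: ✗, e, n left unused
unrestricted: ✓, typability at P is all that's needed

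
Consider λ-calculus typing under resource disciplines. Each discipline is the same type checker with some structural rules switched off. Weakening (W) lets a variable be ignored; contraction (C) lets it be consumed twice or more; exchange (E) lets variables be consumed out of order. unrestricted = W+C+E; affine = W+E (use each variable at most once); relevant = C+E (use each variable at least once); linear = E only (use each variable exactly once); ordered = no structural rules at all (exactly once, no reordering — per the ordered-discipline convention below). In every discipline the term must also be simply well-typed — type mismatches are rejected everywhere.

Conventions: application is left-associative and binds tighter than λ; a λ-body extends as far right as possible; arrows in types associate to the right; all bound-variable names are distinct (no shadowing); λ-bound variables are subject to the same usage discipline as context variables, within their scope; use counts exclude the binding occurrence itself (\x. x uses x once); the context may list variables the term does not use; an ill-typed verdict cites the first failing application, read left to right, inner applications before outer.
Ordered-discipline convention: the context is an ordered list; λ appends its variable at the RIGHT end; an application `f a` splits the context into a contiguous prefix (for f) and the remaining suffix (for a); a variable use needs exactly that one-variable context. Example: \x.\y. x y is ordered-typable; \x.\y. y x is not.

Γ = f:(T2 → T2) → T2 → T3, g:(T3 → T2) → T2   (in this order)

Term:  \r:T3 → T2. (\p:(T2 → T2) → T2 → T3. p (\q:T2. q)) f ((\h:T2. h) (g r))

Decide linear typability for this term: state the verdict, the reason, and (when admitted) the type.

yes — each of f, g, r, p, q, h used exactly once; term : (T3 → T2) → T3
variable uses: f: 1×, g: 1×, r (bound): 1×, p (bound): 1×, q (bound): 1×, h (bound): 1×
order of uses: p, q, f, h, g, r
typing: well-typed — term : (T3 → T2) → T3
per-discipline verdicts: ordered ✓; linear ✓; affine ✓; relevant ✓; unrestricted ✓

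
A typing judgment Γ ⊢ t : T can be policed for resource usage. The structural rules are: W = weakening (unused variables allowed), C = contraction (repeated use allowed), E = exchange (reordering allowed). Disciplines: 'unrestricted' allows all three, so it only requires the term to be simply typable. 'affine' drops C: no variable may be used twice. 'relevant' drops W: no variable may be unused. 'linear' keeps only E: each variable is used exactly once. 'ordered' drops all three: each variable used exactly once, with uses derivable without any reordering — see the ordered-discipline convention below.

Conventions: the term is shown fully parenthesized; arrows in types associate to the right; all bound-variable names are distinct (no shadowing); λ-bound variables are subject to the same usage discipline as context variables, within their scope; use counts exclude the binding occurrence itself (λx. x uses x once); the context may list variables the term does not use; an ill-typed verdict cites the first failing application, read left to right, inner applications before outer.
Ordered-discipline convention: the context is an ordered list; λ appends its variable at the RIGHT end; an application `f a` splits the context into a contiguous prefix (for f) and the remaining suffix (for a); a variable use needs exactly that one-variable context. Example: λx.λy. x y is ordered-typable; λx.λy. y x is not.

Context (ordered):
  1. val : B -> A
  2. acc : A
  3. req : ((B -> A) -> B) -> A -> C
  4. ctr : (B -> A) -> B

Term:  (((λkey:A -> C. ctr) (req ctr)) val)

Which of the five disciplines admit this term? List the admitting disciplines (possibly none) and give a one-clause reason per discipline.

admitted by: unrestricted
counts: val=1, acc=0, req=1, ctr=2, key (λ-bound)=0
uses in reading order: ctr, req, ctr, val
typing: well-typed at B
ordered: ✗, uses contraction: ctr ×2; acc, key left unused
linear: ✗, uses contraction: ctr ×2; acc, key left unused
affine: ✗, uses contraction: ctr ×2
relevant: ✗, acc, key left unused
unrestricted: ✓, typability at B is all that's needed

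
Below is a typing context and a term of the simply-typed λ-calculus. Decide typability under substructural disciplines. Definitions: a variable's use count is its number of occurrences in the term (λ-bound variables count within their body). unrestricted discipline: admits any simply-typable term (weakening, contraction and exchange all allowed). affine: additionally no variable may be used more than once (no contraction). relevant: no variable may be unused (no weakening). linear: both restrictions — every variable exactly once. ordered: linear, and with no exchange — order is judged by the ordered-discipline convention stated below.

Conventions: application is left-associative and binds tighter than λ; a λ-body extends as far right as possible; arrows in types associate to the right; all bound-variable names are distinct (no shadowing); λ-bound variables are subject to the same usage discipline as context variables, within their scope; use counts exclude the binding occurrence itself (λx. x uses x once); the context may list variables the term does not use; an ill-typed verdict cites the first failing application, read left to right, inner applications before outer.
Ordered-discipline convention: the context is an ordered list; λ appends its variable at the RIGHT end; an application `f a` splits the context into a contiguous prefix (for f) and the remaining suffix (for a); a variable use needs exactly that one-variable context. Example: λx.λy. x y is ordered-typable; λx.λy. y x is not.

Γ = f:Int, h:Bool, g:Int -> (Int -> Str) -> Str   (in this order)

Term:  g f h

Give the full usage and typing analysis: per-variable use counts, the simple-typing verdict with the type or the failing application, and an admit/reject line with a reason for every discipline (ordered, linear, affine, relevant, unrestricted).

usage: f ×1, h ×1, g ×1
order of uses: g, f, h
typing: ill-typed: an application expects Int -> Str but receives Bool
ordered: ✗, not simply typable
linear: ✗, fails simple typing
affine: ✗, a type mismatch blocks all five
relevant: ✗, the type mismatch rejects it
unrestricted: ✗, not simply typable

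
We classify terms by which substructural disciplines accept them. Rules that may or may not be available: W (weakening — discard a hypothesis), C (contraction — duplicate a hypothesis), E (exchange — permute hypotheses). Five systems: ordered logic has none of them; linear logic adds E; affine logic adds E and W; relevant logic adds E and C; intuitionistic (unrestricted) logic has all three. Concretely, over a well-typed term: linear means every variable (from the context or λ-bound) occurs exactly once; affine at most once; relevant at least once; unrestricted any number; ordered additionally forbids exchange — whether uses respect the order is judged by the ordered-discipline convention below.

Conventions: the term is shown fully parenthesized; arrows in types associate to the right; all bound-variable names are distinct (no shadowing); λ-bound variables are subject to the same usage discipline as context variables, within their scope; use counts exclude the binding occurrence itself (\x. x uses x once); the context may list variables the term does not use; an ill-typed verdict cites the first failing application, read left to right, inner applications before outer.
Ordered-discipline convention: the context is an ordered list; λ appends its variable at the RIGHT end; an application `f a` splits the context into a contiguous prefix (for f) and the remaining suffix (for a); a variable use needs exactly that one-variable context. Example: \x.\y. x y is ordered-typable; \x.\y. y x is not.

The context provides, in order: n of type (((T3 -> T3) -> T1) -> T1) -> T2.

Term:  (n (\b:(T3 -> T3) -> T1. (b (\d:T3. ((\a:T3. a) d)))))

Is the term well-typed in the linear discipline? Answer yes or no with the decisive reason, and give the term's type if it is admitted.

yes — n, b, d, a: one use apiece; term : T2
use counts: n: 1; b [bound]: 1; d [bound]: 1; a [bound]: 1
uses in reading order: n, b, a, d
typing: well-typed — term : T2
per-discipline verdicts: ordered ✓, linear ✓, affine ✓, relevant ✓, unrestricted ✓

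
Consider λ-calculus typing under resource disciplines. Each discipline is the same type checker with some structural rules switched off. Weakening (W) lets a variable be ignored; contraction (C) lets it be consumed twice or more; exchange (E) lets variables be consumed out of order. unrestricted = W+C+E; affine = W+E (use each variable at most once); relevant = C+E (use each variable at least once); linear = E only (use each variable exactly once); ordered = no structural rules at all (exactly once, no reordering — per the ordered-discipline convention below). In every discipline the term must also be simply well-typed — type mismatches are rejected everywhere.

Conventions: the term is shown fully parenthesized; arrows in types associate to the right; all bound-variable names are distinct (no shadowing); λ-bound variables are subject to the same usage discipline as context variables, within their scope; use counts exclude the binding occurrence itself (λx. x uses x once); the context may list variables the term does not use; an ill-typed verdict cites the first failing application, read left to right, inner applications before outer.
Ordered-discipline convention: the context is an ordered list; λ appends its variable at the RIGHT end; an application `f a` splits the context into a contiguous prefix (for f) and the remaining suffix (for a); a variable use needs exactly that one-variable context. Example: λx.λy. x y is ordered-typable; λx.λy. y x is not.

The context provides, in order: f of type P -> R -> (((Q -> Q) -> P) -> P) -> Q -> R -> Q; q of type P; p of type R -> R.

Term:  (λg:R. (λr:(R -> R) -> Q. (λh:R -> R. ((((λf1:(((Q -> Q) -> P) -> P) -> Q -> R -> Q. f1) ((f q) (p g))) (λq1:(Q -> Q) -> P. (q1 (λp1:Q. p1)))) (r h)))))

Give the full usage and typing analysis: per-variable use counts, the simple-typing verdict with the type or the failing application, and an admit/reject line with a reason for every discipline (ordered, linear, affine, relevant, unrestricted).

use counts: f: 1, q: 1, p: 1, g (bound): 1, r (bound): 1, h (bound): 1, f1 (bound): 1, q1 (bound): 1, p1 (bound): 1
order of uses: f1, f, q, p, g, q1, p1, r, h
typing: well-typed at R -> ((R -> R) -> Q) -> (R -> R) -> R -> Q
ordered: ✓ — f, q, p, g, r, h, f1, q1, p1: once each, no exchange needed
linear: ✓ — exactly-once usage across f, q, p, g, r, h, f1, q1, p1
affine: ✓ — no duplicate uses among f, q, p, g, r, h, f1, q1, p1
relevant: ✓ — at least one use each (f, q, p, g, r, h, f1, q1, p1)
unrestricted: ✓ — well-typed at R -> ((R -> R) -> Q) -> (R -> R) -> R -> Q; no restrictions here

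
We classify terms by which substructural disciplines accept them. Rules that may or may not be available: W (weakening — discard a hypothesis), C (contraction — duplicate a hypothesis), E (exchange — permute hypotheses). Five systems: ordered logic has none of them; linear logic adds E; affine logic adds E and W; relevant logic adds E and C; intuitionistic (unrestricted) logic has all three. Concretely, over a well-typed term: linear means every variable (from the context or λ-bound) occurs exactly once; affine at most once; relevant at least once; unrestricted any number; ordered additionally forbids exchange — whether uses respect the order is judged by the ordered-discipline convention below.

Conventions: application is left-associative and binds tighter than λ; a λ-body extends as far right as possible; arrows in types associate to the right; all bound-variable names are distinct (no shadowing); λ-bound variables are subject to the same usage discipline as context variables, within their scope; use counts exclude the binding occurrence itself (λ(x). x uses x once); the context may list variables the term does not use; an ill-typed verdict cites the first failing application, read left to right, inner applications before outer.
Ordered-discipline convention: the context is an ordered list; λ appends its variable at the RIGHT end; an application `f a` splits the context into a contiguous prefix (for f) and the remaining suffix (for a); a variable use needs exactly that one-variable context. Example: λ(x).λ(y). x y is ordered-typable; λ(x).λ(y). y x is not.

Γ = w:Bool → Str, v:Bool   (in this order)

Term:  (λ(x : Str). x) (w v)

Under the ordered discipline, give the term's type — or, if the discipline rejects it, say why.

term : Str
use counts: w=1, v=1, x (bound)=1
use order (left to right): x, w, v
typing: well-typed at Str
summary: ordered ✓, linear ✓, affine ✓, relevant ✓, unrestricted ✓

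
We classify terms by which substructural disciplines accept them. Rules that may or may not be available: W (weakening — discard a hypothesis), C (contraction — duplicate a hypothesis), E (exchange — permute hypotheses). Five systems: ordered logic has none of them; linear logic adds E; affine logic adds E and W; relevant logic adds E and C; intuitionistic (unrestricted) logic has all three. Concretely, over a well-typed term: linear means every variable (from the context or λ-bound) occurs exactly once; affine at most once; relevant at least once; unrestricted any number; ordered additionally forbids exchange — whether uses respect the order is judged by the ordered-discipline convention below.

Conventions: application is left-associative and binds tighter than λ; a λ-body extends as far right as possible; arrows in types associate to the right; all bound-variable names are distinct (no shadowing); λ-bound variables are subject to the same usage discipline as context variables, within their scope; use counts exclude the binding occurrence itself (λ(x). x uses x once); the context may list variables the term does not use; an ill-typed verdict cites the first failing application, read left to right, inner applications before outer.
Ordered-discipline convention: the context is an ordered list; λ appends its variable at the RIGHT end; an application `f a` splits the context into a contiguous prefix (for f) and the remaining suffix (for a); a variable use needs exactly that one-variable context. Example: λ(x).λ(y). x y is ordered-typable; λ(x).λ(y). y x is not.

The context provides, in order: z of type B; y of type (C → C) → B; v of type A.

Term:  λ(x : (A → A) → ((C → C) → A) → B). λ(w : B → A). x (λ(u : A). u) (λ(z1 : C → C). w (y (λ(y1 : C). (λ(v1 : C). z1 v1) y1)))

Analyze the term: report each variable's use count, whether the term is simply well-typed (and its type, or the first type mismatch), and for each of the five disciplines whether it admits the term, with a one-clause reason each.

usage: z=0, y=1, v=0, x (bound)=1, w (bound)=1, u (bound)=1, z1 (bound)=1, y1 (bound)=1, v1 (bound)=1
left-to-right use order: x, u, w, y, z1, v1, y1
typing: well-typed at ((A → A) → ((C → C) → A) → B) → (B → A) → B
ordered: ✗ — unused: z, v — weakening required
linear: ✗ — unused: z, v — weakening required
affine: ✓ — none of z, y, v, x, w, u, z1, y1, v1 used more than once
relevant: ✗ — unused: z, v — weakening required
unrestricted: ✓ — simply typable at ((A → A) → ((C → C) → A) → B) → (B → A) → B; W, C, E all held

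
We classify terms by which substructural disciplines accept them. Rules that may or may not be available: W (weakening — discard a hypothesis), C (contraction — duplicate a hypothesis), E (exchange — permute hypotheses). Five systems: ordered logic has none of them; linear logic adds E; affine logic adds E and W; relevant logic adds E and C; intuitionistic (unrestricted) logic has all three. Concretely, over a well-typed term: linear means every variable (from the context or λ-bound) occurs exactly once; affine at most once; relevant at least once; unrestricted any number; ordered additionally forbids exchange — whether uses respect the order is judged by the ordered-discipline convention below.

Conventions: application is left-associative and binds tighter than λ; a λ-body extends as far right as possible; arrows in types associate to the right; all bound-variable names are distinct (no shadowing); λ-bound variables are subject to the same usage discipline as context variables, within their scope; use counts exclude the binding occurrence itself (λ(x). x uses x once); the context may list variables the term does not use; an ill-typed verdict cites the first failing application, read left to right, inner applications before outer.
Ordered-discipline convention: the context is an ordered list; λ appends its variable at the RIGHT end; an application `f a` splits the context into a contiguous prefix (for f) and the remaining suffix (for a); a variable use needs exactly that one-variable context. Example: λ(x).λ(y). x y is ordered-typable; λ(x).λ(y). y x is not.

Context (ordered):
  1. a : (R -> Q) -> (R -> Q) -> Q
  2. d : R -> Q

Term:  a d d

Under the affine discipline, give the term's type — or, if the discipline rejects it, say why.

not well-typed under affine — uses contraction: d ×2
variable uses: a=1; d=2
uses in reading order: a, d, d
typing: ✓ — Q
per-discipline verdicts: ordered ✗, linear ✗, affine ✗, relevant ✓, unrestricted ✓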